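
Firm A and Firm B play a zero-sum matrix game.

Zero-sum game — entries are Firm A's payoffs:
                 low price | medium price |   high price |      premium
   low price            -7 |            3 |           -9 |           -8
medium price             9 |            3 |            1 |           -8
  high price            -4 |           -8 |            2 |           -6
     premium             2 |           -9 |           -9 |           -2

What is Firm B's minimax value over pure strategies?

-2

The worst case (largest entry) in each column is low price: 9, medium price: 3, high price: 2, premium: -2.
The best (smallest) of these is -2.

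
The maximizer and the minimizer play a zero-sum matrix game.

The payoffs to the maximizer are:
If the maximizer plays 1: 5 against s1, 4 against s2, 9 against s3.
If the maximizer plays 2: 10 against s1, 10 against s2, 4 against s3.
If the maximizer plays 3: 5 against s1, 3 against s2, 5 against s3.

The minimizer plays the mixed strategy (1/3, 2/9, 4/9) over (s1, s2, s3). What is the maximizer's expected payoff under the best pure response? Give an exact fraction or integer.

22/3

1: (5)·(1/3) + (4)·(2/9) + (9)·(4/9) = 59/9.
2: (10)·(1/3) + (10)·(2/9) + (4)·(4/9) = 22/3.
3: (5)·(1/3) + (3)·(2/9) + (5)·(4/9) = 41/9.
The best pure response is 2 with expected payoff 22/3.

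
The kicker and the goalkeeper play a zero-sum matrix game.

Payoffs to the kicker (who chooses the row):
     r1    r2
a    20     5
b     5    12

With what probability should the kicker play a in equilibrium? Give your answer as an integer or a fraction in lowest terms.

7/22

Row minima are 5 and 5, so the kicker's maximin is 5; column maxima are 20 and 12, so the goalkeeper's minimax is 12. These differ, so the equilibrium is in mixed strategies.
Let the kicker play a with probability p. The goalkeeper is indifferent when 20p + 5(1−p) = 5p + 12(1−p), giving p = 7/22.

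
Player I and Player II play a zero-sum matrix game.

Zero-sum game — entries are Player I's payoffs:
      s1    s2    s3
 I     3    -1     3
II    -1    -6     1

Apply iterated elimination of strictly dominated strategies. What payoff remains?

Row II is strictly dominated by row I (3>-1, -1>-6, 3>1); eliminate II.
Column s3 is strictly dominated by s2 for Player II (-1<3); eliminate s3.
Column s1 is strictly dominated by s2 for Player II (-1<3); eliminate s1.
Only (I, s2) remains, with payoff -1.

-1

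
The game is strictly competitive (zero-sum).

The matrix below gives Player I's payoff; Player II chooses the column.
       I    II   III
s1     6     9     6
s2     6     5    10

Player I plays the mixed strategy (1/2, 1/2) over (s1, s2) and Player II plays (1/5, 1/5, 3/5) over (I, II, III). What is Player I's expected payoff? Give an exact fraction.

Against (1/5, 1/5, 3/5), each row's expected payoff is s1: 33/5; s2: 41/5.
Taking the (1/2, 1/2)-weighted average: (1/2)·(33/5) + (1/2)·(41/5) = 37/5.

37/5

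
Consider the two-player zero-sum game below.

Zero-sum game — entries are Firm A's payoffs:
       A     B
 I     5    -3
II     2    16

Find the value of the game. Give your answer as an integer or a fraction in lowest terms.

43/11

Row minima are -3 and 2, so Firm A's maximin is 2; column maxima are 5 and 16, so Firm B's minimax is 5. These differ, so the equilibrium is in mixed strategies.
Let Firm A play I with probability p. Firm B is indifferent when 5p + 2(1−p) = −3p + 16(1−p), giving p = 7/11.
Let Firm B play A with probability q. Firm A is indifferent when 5q − 3(1−q) = 2q + 16(1−q), giving q = 19/22.
The value is 5·(19/22) + (-3)·(3/22) = 43/11.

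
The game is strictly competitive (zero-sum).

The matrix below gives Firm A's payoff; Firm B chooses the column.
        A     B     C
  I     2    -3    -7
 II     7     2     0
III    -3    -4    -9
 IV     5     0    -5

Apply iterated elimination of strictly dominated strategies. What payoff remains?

Column B is strictly dominated by C for Firm B (-7<-3, 0<2, -9<-4, -5<0); eliminate B.
Row III is strictly dominated by row I (2>-3, -7>-9); eliminate III.
Column A is strictly dominated by C for Firm B (-7<2, 0<7, -5<5); eliminate A.
Row IV is strictly dominated by row II (0>-5); eliminate IV.
Row I is strictly dominated by row II (0>-7); eliminate I.
Only (II, C) remains, with payoff 0.

0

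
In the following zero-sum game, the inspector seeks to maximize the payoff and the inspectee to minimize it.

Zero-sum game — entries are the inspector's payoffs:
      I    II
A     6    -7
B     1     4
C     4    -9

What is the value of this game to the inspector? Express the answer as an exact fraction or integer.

31/16

Row C is strictly dominated by row A, so the inspector never plays it.
The remaining 2×2 game on (A, B) × (I, II) has no saddle point. Let the inspector play A with probability p; indifference gives 6p + (1−p) = −7p + 4(1−p), so p = 3/16.
Similarly the inspectee's optimal q on I is 11/16, and the value is 6·(11/16) + (-7)·(5/16) = 31/16.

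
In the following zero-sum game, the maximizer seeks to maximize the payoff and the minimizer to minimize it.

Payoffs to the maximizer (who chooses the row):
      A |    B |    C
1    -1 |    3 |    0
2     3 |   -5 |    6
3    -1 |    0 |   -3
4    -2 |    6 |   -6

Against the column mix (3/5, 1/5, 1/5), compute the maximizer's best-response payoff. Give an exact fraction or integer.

1: (-1)·(3/5) + (3)·(1/5) + (0)·(1/5) = 0.
2: (3)·(3/5) + (-5)·(1/5) + (6)·(1/5) = 2.
3: (-1)·(3/5) + (0)·(1/5) + (-3)·(1/5) = -6/5.
4: (-2)·(3/5) + (6)·(1/5) + (-6)·(1/5) = -6/5.
The best pure response is 2 with expected payoff 2.

2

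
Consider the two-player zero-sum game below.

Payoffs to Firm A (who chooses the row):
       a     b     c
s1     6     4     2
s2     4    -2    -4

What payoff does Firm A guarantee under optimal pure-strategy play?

2

Row minima: 2, -4 → Firm A's maximin is 2.
Column maxima: 6, 4, 2 → Firm B's minimax is 2.
They coincide at (s1, c), so the value is 2.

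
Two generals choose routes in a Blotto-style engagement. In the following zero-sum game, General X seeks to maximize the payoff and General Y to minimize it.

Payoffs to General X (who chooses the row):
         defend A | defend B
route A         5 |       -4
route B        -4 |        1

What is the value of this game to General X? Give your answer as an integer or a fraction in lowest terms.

Row minima are -4 and -4, so General X's maximin is -4; column maxima are 5 and 1, so General Y's minimax is 1. These differ, so the equilibrium is in mixed strategies.
Let General X play route A with probability p. General Y is indifferent when 5p − 4(1−p) = −4p + (1−p), giving p = 5/14.
Let General Y play defend A with probability q. General X is indifferent when 5q − 4(1−q) = −4q + (1−q), giving q = 5/14.
The value is 5·(5/14) + (-4)·(9/14) = -11/14.

-11/14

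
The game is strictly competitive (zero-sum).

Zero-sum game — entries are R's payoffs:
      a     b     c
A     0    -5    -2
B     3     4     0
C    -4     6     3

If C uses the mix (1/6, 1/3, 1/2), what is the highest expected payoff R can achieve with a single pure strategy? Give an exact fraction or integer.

A: (0)·(1/6) + (-5)·(1/3) + (-2)·(1/2) = -8/3.
B: (3)·(1/6) + (4)·(1/3) + (0)·(1/2) = 11/6.
C: (-4)·(1/6) + (6)·(1/3) + (3)·(1/2) = 17/6.
The best pure response is C with expected payoff 17/6.

17/6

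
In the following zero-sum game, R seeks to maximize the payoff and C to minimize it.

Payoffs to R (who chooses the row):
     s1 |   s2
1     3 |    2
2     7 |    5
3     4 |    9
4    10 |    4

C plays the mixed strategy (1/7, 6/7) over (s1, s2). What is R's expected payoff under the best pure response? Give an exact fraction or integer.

1: (3)·(1/7) + (2)·(6/7) = 15/7.
2: (7)·(1/7) + (5)·(6/7) = 37/7.
3: (4)·(1/7) + (9)·(6/7) = 58/7.
4: (10)·(1/7) + (4)·(6/7) = 34/7.
The best pure response is 3 with expected payoff 58/7.

58/7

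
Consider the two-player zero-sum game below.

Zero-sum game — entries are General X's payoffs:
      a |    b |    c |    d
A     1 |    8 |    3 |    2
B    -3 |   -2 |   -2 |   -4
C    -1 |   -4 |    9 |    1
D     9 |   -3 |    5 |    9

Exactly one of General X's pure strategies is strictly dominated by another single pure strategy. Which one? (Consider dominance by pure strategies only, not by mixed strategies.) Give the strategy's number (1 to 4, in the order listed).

2

Compare B with A: 1 > -3, 8 > -2, 3 > -2, 2 > -4.
So A strictly dominates B for General X; B is strictly dominated.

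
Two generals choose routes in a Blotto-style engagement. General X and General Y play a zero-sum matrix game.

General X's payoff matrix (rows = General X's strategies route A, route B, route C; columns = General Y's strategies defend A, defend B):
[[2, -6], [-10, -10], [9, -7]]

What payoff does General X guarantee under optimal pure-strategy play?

Row minima: -6, -10, -7 → General X's maximin is -6.
Column maxima: 9, -6 → General Y's minimax is -6.
They coincide at (route A, defend B), so the value is -6.

-6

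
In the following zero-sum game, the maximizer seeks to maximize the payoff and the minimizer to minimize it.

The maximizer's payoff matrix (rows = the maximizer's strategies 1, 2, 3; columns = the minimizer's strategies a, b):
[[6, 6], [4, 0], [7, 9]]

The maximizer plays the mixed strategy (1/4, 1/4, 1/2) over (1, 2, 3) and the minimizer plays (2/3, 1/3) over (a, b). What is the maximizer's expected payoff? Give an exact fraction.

Against (2/3, 1/3), each row's expected payoff is 1: 6; 2: 8/3; 3: 23/3.
Taking the (1/4, 1/4, 1/2)-weighted average: (1/4)·(6) + (1/4)·(8/3) + (1/2)·(23/3) = 6.

6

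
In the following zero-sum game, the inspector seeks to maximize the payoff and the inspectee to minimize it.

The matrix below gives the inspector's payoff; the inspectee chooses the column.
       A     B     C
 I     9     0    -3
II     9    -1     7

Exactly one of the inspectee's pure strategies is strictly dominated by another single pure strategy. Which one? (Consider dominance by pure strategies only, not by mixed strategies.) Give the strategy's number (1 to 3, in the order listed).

1

The inspectee prefers columns that give the inspector less. Compare A with B: 0 < 9, -1 < 9.
So B strictly dominates A for the inspectee; A is strictly dominated.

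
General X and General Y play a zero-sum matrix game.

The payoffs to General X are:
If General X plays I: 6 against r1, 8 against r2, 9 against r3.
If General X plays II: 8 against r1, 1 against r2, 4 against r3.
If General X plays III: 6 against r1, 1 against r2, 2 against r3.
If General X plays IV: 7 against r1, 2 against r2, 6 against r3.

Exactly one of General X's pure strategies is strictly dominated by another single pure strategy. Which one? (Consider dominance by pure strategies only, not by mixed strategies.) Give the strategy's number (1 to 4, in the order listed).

3

Compare III with IV: 7 > 6, 2 > 1, 6 > 2.
So IV strictly dominates III for General X; III is strictly dominated.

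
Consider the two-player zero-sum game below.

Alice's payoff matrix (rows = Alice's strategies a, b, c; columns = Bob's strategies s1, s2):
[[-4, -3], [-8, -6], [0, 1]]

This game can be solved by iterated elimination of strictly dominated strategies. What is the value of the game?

0

Column s2 is strictly dominated by s1 for Bob (-4<-3, -8<-6, 0<1); eliminate s2.
Row b is strictly dominated by row a (-4>-8); eliminate b.
Row a is strictly dominated by row c (0>-4); eliminate a.
Only (c, s1) remains, with payoff 0.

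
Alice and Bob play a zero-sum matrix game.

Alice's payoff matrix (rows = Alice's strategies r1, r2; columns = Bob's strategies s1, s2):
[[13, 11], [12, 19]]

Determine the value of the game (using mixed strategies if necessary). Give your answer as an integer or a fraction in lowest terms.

Row minima are 11 and 12, so Alice's maximin is 12; column maxima are 13 and 19, so Bob's minimax is 13. These differ, so the equilibrium is in mixed strategies.
Let Alice play r1 with probability p. Bob is indifferent when 13p + 12(1−p) = 11p + 19(1−p), giving p = 7/9.
Let Bob play s1 with probability q. Alice is indifferent when 13q + 11(1−q) = 12q + 19(1−q), giving q = 8/9.
The value is 13·(8/9) + (11)·(1/9) = 115/9.

115/9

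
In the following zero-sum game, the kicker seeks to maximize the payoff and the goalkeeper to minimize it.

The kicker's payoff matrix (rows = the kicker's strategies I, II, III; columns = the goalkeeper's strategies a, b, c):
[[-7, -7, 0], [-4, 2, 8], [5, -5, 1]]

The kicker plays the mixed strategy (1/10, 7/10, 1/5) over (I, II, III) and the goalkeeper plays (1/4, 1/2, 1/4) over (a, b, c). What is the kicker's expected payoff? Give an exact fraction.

27/40

Against (1/4, 1/2, 1/4), each row's expected payoff is I: -21/4; II: 2; III: -1.
Taking the (1/10, 7/10, 1/5)-weighted average: (1/10)·(-21/4) + (7/10)·(2) + (1/5)·(-1) = 27/40.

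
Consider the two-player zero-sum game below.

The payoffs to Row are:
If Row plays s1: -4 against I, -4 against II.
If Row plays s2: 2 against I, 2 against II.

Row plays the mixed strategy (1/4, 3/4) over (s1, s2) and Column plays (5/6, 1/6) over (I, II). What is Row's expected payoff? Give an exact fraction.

1/2

Against (5/6, 1/6), each row's expected payoff is s1: -4; s2: 2.
Taking the (1/4, 3/4)-weighted average: (1/4)·(-4) + (3/4)·(2) = 1/2.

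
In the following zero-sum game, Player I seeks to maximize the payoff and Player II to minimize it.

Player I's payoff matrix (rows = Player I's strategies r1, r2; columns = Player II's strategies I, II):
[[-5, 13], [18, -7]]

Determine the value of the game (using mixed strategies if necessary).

199/43

Row minima are -5 and -7, so Player I's maximin is -5; column maxima are 18 and 13, so Player II's minimax is 13. These differ, so the equilibrium is in mixed strategies.
Let Player I play r1 with probability p. Player II is indifferent when −5p + 18(1−p) = 13p − 7(1−p), giving p = 25/43.
Let Player II play I with probability q. Player I is indifferent when −5q + 13(1−q) = 18q − 7(1−q), giving q = 20/43.
The value is -5·(20/43) + (13)·(23/43) = 199/43.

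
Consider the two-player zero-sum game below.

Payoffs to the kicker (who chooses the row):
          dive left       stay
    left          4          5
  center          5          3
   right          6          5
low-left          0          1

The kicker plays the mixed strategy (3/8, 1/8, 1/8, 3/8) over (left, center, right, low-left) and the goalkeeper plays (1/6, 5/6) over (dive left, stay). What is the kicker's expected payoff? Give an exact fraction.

51/16

Against (1/6, 5/6), each row's expected payoff is left: 29/6; center: 10/3; right: 31/6; low-left: 5/6.
Taking the (3/8, 1/8, 1/8, 3/8)-weighted average: (3/8)·(29/6) + (1/8)·(10/3) + (1/8)·(31/6) + (3/8)·(5/6) = 51/16.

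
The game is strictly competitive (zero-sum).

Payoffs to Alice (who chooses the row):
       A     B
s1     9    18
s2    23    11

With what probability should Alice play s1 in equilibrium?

4/7

Row minima are 9 and 11, so Alice's maximin is 11; column maxima are 23 and 18, so Bob's minimax is 18. These differ, so the equilibrium is in mixed strategies.
Let Alice play s1 with probability p. Bob is indifferent when 9p + 23(1−p) = 18p + 11(1−p), giving p = 4/7.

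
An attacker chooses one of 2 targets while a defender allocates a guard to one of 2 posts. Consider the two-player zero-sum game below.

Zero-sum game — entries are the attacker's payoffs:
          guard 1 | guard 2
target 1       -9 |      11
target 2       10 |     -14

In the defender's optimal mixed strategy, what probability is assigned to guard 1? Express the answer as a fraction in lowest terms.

25/44

Row minima are -9 and -14, so the attacker's maximin is -9; column maxima are 10 and 11, so the defender's minimax is 10. These differ, so the equilibrium is in mixed strategies.
Let the defender play guard 1 with probability q. The attacker is indifferent when −9q + 11(1−q) = 10q − 14(1−q), giving q = 25/44.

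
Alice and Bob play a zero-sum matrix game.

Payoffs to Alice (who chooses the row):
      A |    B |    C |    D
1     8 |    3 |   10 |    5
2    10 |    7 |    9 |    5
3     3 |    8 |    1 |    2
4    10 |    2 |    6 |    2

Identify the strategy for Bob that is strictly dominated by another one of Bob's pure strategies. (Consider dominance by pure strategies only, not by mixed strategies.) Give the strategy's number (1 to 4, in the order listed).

Bob prefers columns that give Alice less. Compare A with D: 5 < 8, 5 < 10, 2 < 3, 2 < 10.
So D strictly dominates A for Bob; A is strictly dominated.

1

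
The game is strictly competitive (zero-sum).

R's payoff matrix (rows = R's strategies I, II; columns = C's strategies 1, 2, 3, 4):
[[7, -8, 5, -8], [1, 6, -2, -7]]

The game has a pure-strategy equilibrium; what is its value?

-7

Row minima: -8, -7 → R's maximin is -7.
Column maxima: 7, 6, 5, -7 → C's minimax is -7.
They coincide at (II, 4), so the value is -7.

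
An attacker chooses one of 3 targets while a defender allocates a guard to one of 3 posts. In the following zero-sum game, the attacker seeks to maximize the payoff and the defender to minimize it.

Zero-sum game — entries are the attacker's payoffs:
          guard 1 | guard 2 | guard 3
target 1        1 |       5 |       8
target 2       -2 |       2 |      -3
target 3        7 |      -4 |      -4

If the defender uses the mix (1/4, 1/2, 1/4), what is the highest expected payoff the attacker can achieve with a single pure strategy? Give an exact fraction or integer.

target 1: (1)·(1/4) + (5)·(1/2) + (8)·(1/4) = 19/4.
target 2: (-2)·(1/4) + (2)·(1/2) + (-3)·(1/4) = -1/4.
target 3: (7)·(1/4) + (-4)·(1/2) + (-4)·(1/4) = -5/4.
The best pure response is target 1 with expected payoff 19/4.

19/4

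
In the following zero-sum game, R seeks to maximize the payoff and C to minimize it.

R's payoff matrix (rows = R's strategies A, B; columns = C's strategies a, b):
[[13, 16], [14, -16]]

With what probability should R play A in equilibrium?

Row minima are 13 and -16, so R's maximin is 13; column maxima are 14 and 16, so C's minimax is 14. These differ, so the equilibrium is in mixed strategies.
Let R play A with probability p. C is indifferent when 13p + 14(1−p) = 16p − 16(1−p), giving p = 10/11.

10/11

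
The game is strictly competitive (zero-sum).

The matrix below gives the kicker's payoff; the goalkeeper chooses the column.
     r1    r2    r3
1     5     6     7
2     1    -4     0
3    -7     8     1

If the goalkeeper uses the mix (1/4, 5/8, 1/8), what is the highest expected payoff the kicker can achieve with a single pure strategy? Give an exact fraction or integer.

1: (5)·(1/4) + (6)·(5/8) + (7)·(1/8) = 47/8.
2: (1)·(1/4) + (-4)·(5/8) + (0)·(1/8) = -9/4.
3: (-7)·(1/4) + (8)·(5/8) + (1)·(1/8) = 27/8.
The best pure response is 1 with expected payoff 47/8.

47/8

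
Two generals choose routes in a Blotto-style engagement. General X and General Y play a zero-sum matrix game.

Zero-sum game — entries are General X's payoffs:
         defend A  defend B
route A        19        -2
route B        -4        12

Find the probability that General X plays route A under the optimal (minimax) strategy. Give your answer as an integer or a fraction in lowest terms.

Row minima are -2 and -4, so General X's maximin is -2; column maxima are 19 and 12, so General Y's minimax is 12. These differ, so the equilibrium is in mixed strategies.
Let General X play route A with probability p. General Y is indifferent when 19p − 4(1−p) = −2p + 12(1−p), giving p = 16/37.

16/37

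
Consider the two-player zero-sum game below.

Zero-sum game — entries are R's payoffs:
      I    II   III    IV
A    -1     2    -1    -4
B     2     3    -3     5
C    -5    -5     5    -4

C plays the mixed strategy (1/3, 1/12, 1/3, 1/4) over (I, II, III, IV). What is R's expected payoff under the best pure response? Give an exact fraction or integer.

A: (-1)·(1/3) + (2)·(1/12) + (-1)·(1/3) + (-4)·(1/4) = -3/2.
B: (2)·(1/3) + (3)·(1/12) + (-3)·(1/3) + (5)·(1/4) = 7/6.
C: (-5)·(1/3) + (-5)·(1/12) + (5)·(1/3) + (-4)·(1/4) = -17/12.
The best pure response is B with expected payoff 7/6.

7/6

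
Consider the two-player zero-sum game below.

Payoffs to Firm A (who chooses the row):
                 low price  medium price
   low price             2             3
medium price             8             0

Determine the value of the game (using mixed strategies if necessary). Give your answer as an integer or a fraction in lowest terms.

8/3

Row minima are 2 and 0, so Firm A's maximin is 2; column maxima are 8 and 3, so Firm B's minimax is 3. These differ, so the equilibrium is in mixed strategies.
Let Firm A play low price with probability p. Firm B is indifferent when 2p + 8(1−p) = 3p, giving p = 8/9.
Let Firm B play low price with probability q. Firm A is indifferent when 2q + 3(1−q) = 8q, giving q = 1/3.
The value is 2·(1/3) + (3)·(2/3) = 8/3.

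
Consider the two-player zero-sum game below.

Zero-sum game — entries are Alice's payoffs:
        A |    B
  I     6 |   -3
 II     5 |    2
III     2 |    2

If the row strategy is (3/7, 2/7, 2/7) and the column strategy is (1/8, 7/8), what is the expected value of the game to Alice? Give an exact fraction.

Against (1/8, 7/8), each row's expected payoff is I: -15/8; II: 19/8; III: 2.
Taking the (3/7, 2/7, 2/7)-weighted average: (3/7)·(-15/8) + (2/7)·(19/8) + (2/7)·(2) = 25/56.

25/56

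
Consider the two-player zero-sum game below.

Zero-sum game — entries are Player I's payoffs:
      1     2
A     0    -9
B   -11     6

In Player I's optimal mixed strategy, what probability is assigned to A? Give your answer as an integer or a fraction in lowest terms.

Row minima are -9 and -11, so Player I's maximin is -9; column maxima are 0 and 6, so Player II's minimax is 0. These differ, so the equilibrium is in mixed strategies.
Let Player I play A with probability p. Player II is indifferent when −11(1−p) = −9p + 6(1−p), giving p = 17/26.

17/26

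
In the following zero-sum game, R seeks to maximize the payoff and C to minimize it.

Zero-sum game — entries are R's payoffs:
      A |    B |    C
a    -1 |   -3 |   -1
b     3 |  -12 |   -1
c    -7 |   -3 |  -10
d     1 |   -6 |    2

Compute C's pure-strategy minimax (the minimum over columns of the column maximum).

The worst case (largest entry) in each column is A: 3, B: -3, C: 2.
The best (smallest) of these is -3.

-3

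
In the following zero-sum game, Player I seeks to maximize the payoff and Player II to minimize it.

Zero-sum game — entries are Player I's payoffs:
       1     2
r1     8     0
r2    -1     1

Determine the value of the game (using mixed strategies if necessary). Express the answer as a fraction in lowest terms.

4/5

Row minima are 0 and -1, so Player I's maximin is 0; column maxima are 8 and 1, so Player II's minimax is 1. These differ, so the equilibrium is in mixed strategies.
Let Player I play r1 with probability p. Player II is indifferent when 8p − (1−p) = (1−p), giving p = 1/5.
Let Player II play 1 with probability q. Player I is indifferent when 8q = −q + (1−q), giving q = 1/10.
The value is 8·(1/10) + (0)·(9/10) = 4/5.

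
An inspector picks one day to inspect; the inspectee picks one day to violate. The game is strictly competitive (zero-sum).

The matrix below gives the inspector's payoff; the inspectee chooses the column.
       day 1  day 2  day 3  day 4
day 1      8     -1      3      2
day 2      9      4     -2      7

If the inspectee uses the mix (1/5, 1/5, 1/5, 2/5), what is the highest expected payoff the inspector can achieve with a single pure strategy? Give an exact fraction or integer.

day 1: (8)·(1/5) + (-1)·(1/5) + (3)·(1/5) + (2)·(2/5) = 14/5.
day 2: (9)·(1/5) + (4)·(1/5) + (-2)·(1/5) + (7)·(2/5) = 5.
The best pure response is day 2 with expected payoff 5.

5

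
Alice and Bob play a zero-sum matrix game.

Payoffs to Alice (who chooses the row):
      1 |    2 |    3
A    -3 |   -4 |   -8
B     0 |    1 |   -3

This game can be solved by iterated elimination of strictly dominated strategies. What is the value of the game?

-3

Row A is strictly dominated by row B (0>-3, 1>-4, -3>-8); eliminate A.
Column 2 is strictly dominated by 1 for Bob (0<1); eliminate 2.
Column 1 is strictly dominated by 3 for Bob (-3<0); eliminate 1.
Only (B, 3) remains, with payoff -3.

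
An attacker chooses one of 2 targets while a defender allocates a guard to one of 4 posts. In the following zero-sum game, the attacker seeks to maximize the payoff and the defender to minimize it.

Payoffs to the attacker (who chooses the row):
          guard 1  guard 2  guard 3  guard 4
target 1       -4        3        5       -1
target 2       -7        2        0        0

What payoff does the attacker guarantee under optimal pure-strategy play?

Row minima: -4, -7 → the attacker's maximin is -4.
Column maxima: -4, 3, 5, 0 → the defender's minimax is -4.
They coincide at (target 1, guard 1), so the value is -4.

-4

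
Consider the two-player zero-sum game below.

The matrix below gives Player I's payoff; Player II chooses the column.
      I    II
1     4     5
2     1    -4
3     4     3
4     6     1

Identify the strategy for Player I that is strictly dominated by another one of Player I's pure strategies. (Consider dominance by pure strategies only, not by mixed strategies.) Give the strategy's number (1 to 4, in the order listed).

2

Compare 2 with 1: 4 > 1, 5 > -4.
So 1 strictly dominates 2 for Player I; 2 is strictly dominated.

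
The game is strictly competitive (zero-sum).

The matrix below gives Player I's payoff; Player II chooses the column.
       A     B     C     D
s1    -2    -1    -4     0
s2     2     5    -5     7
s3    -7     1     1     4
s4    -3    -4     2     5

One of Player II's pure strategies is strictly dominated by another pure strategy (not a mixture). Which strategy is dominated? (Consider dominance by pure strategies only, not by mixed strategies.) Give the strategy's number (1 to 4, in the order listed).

4

Player II prefers columns that give Player I less. Compare D with A: -2 < 0, 2 < 7, -7 < 4, -3 < 5.
So A strictly dominates D for Player II; D is strictly dominated.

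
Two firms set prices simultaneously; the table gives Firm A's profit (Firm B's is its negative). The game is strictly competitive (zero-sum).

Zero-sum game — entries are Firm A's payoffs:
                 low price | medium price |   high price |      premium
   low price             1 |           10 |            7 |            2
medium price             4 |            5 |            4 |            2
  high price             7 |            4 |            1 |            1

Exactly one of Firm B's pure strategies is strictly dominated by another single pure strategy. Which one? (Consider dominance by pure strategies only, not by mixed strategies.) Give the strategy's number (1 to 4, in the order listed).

Firm B prefers columns that give Firm A less. Compare medium price with high price: 7 < 10, 4 < 5, 1 < 4.
So high price strictly dominates medium price for Firm B; medium price is strictly dominated.

2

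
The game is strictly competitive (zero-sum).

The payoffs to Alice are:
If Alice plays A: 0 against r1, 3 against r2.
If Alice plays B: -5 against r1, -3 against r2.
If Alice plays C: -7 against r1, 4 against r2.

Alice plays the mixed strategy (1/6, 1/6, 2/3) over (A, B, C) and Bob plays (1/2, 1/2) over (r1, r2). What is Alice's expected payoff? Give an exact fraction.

-17/12

Against (1/2, 1/2), each row's expected payoff is A: 3/2; B: -4; C: -3/2.
Taking the (1/6, 1/6, 2/3)-weighted average: (1/6)·(3/2) + (1/6)·(-4) + (2/3)·(-3/2) = -17/12.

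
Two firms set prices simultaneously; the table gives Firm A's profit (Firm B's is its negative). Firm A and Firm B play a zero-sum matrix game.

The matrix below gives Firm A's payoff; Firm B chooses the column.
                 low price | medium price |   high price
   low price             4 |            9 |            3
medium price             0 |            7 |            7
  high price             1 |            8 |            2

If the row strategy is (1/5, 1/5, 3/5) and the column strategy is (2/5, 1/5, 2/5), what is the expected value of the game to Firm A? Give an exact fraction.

Against (2/5, 1/5, 2/5), each row's expected payoff is low price: 23/5; medium price: 21/5; high price: 14/5.
Taking the (1/5, 1/5, 3/5)-weighted average: (1/5)·(23/5) + (1/5)·(21/5) + (3/5)·(14/5) = 86/25.

86/25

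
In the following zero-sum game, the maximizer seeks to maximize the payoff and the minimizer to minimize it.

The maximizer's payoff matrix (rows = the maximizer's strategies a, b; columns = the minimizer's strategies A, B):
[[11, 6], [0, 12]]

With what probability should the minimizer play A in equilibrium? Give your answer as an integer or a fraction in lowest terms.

Row minima are 6 and 0, so the maximizer's maximin is 6; column maxima are 11 and 12, so the minimizer's minimax is 11. These differ, so the equilibrium is in mixed strategies.
Let the minimizer play A with probability q. The maximizer is indifferent when 11q + 6(1−q) = 12(1−q), giving q = 6/17.

6/17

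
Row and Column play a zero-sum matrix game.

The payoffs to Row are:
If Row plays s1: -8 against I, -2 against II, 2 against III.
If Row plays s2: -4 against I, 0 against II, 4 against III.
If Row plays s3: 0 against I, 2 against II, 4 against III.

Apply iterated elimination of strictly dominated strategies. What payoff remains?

0

Row s1 is strictly dominated by row s2 (-4>-8, 0>-2, 4>2); eliminate s1.
Column II is strictly dominated by I for Column (-4<0, 0<2); eliminate II.
Column III is strictly dominated by I for Column (-4<4, 0<4); eliminate III.
Row s2 is strictly dominated by row s3 (0>-4); eliminate s2.
Only (s3, I) remains, with payoff 0.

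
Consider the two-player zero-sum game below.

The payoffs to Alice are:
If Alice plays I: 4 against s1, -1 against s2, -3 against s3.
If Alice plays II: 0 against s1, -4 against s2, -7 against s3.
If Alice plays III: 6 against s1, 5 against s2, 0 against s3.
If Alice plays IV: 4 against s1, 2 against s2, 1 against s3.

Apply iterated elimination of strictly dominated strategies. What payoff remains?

1

Column s2 is strictly dominated by s3 for Bob (-3<-1, -7<-4, 0<5, 1<2); eliminate s2.
Row II is strictly dominated by row I (4>0, -3>-7); eliminate II.
Column s1 is strictly dominated by s3 for Bob (-3<4, 0<6, 1<4); eliminate s1.
Row I is strictly dominated by row III (0>-3); eliminate I.
Row III is strictly dominated by row IV (1>0); eliminate III.
Only (IV, s3) remains, with payoff 1.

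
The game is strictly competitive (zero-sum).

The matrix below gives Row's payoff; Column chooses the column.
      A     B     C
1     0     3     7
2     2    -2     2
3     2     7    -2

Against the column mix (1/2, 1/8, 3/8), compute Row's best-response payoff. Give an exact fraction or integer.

1: (0)·(1/2) + (3)·(1/8) + (7)·(3/8) = 3.
2: (2)·(1/2) + (-2)·(1/8) + (2)·(3/8) = 3/2.
3: (2)·(1/2) + (7)·(1/8) + (-2)·(3/8) = 9/8.
The best pure response is 1 with expected payoff 3.

3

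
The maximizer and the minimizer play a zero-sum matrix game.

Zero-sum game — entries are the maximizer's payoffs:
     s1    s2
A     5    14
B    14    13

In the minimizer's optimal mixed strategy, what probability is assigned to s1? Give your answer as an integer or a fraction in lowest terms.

1/10

Row minima are 5 and 13, so the maximizer's maximin is 13; column maxima are 14 and 14, so the minimizer's minimax is 14. These differ, so the equilibrium is in mixed strategies.
Let the minimizer play s1 with probability q. The maximizer is indifferent when 5q + 14(1−q) = 14q + 13(1−q), giving q = 1/10.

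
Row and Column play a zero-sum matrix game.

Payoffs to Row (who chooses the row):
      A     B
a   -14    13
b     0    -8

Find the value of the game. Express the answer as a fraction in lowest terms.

-16/5

Row minima are -14 and -8, so Row's maximin is -8; column maxima are 0 and 13, so Column's minimax is 0. These differ, so the equilibrium is in mixed strategies.
Let Row play a with probability p. Column is indifferent when −14p = 13p − 8(1−p), giving p = 8/35.
Let Column play A with probability q. Row is indifferent when −14q + 13(1−q) = −8(1−q), giving q = 3/5.
The value is -14·(3/5) + (13)·(2/5) = -16/5.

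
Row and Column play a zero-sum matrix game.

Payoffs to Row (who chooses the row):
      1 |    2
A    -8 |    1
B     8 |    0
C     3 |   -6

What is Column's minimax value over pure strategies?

1

The worst case (largest entry) in each column is 1: 8, 2: 1.
The best (smallest) of these is 1.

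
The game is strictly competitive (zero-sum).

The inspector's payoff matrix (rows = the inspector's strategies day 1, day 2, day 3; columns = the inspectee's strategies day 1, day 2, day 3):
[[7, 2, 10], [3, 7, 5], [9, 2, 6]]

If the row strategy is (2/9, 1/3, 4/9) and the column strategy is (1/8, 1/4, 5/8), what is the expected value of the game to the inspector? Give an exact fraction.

Against (1/8, 1/4, 5/8), each row's expected payoff is day 1: 61/8; day 2: 21/4; day 3: 43/8.
Taking the (2/9, 1/3, 4/9)-weighted average: (2/9)·(61/8) + (1/3)·(21/4) + (4/9)·(43/8) = 35/6.

35/6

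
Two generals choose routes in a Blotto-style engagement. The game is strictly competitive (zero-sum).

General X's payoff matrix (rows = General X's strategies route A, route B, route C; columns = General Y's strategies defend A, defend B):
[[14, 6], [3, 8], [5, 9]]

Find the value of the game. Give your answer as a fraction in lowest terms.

Row route B is strictly dominated by row route C, so General X never plays it.
The remaining 2×2 game on (route A, route C) × (defend A, defend B) has no saddle point. Let General X play route A with probability p; indifference gives 14p + 5(1−p) = 6p + 9(1−p), so p = 1/3.
Similarly General Y's optimal q on defend A is 1/4, and the value is 14·(1/4) + (6)·(3/4) = 8.

8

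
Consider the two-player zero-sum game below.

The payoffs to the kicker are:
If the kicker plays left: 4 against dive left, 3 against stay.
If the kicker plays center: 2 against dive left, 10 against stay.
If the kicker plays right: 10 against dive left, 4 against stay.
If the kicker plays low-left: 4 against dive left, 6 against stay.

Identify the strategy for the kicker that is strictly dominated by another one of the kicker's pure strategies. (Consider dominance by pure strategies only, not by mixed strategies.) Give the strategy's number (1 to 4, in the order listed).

1

Compare left with right: 10 > 4, 4 > 3.
So right strictly dominates left for the kicker; left is strictly dominated.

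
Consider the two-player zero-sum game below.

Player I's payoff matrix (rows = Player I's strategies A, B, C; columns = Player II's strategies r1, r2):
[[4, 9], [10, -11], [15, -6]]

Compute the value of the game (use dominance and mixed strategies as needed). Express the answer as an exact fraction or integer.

159/26

Row B is strictly dominated by row C, so Player I never plays it.
The remaining 2×2 game on (A, C) × (r1, r2) has no saddle point. Let Player I play A with probability p; indifference gives 4p + 15(1−p) = 9p − 6(1−p), so p = 21/26.
Similarly Player II's optimal q on r1 is 15/26, and the value is 4·(15/26) + (9)·(11/26) = 159/26.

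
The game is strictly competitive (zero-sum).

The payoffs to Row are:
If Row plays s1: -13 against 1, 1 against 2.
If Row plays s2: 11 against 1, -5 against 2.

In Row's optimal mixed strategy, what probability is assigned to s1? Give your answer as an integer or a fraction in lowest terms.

Row minima are -13 and -5, so Row's maximin is -5; column maxima are 11 and 1, so Column's minimax is 1. These differ, so the equilibrium is in mixed strategies.
Let Row play s1 with probability p. Column is indifferent when −13p + 11(1−p) = p − 5(1−p), giving p = 8/15.

8/15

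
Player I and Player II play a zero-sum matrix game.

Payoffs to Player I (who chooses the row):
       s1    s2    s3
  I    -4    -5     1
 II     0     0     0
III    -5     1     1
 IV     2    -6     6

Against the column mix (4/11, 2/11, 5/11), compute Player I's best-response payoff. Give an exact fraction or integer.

26/11

I: (-4)·(4/11) + (-5)·(2/11) + (1)·(5/11) = -21/11.
II: (0)·(4/11) + (0)·(2/11) + (0)·(5/11) = 0.
III: (-5)·(4/11) + (1)·(2/11) + (1)·(5/11) = -13/11.
IV: (2)·(4/11) + (-6)·(2/11) + (6)·(5/11) = 26/11.
The best pure response is IV with expected payoff 26/11.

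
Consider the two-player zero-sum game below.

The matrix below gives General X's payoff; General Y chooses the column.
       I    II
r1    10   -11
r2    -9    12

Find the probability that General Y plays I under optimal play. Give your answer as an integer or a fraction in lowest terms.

23/42

Row minima are -11 and -9, so General X's maximin is -9; column maxima are 10 and 12, so General Y's minimax is 10. These differ, so the equilibrium is in mixed strategies.
Let General Y play I with probability q. General X is indifferent when 10q − 11(1−q) = −9q + 12(1−q), giving q = 23/42.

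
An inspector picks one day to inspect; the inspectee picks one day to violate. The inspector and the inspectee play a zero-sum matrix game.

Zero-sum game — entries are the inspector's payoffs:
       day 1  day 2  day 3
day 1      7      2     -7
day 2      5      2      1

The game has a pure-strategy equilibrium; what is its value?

1

Row minima: -7, 1 → the inspector's maximin is 1.
Column maxima: 7, 2, 1 → the inspectee's minimax is 1.
They coincide at (day 2, day 3), so the value is 1.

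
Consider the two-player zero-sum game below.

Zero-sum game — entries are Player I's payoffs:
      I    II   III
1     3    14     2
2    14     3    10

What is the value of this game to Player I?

Column I is strictly dominated by III for Player II (it gives Player I more in every row).
The remaining 2×2 game on (1, 2) × (II, III) has no saddle point. Let Player I play 1 with probability p; indifference gives 14p + 3(1−p) = 2p + 10(1−p), so p = 7/19.
Similarly Player II's optimal q on II is 8/19, and the value is 14·(8/19) + (2)·(11/19) = 134/19.

134/19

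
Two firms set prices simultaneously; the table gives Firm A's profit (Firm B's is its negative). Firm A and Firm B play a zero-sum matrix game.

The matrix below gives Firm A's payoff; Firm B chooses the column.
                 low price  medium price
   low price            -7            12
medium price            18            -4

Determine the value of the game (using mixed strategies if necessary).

Row minima are -7 and -4, so Firm A's maximin is -4; column maxima are 18 and 12, so Firm B's minimax is 12. These differ, so the equilibrium is in mixed strategies.
Let Firm A play low price with probability p. Firm B is indifferent when −7p + 18(1−p) = 12p − 4(1−p), giving p = 22/41.
Let Firm B play low price with probability q. Firm A is indifferent when −7q + 12(1−q) = 18q − 4(1−q), giving q = 16/41.
The value is -7·(16/41) + (12)·(25/41) = 188/41.

188/41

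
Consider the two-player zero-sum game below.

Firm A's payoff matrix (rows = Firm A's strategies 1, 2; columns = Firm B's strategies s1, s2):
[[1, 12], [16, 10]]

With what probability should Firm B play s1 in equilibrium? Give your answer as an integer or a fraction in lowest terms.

2/17

Row minima are 1 and 10, so Firm A's maximin is 10; column maxima are 16 and 12, so Firm B's minimax is 12. These differ, so the equilibrium is in mixed strategies.
Let Firm B play s1 with probability q. Firm A is indifferent when q + 12(1−q) = 16q + 10(1−q), giving q = 2/17.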